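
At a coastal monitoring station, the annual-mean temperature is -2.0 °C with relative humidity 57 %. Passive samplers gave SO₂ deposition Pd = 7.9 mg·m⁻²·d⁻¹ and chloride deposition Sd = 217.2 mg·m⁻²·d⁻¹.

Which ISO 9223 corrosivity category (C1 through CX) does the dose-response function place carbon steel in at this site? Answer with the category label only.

C2

carbon steel: temperature factor f = +0.150·(-12.0) = -1.8000
  Pd branch = 1.77·Pd^0.52·e^(0.02·RH+f) = 2.68 μm/a
  Sd branch = 0.102·Sd^0.62·e^(0.033·RH+0.04·T) = 17.36 μm/a
  sum: 2.68 + 17.36 → r_corr = 20.04 μm/a
Category bounds: 1.3…25 μm/a bracket r_corr ⇒ C2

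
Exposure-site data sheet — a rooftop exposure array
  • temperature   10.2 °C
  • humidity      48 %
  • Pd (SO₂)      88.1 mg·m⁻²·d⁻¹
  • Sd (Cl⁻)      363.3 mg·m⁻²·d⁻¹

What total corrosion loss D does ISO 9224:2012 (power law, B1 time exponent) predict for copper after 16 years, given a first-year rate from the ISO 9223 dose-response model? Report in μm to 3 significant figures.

D(16) = 4.77 μm

copper: temperature factor f = -0.080·(0.2) = -0.0160
  SO₂ term: 0.0053·88.1^0.26·exp(0.059·48-0.0160) = 0.2838
  Sd branch = 0.01025·Sd^0.27·e^(0.036·RH+0.049·T) = 0.4672 μm/a
  sum: 0.2838 + 0.4672 → r_corr = 0.751 μm/a
Power-law: D(16) = r_corr · 16^0.667
  D(16) = 0.751 × 16^0.667 = 0.751 × 6.355 = 4.773 μm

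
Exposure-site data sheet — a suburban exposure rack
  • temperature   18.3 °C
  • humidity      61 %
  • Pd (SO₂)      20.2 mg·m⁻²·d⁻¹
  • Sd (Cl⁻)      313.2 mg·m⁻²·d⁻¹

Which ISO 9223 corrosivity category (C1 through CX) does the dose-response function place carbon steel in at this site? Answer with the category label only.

C4

carbon steel: T>10 °C ⇒ hinge -0.054·(18.3−10) = -0.4482
  SO₂ term: 1.77·20.2^0.52·exp(0.02·61-0.4482) = 18.28
  Cl⁻ term: 0.102·313.2^0.62·exp(0.033·61+0.04·18.3) = 55.99
  sum: 18.28 + 55.99 → r_corr = 74.27 μm/a
ISO 9223 Table 2 (carbon steel): 50 < 74.3 ≤ 80 μm/a ⇒ C4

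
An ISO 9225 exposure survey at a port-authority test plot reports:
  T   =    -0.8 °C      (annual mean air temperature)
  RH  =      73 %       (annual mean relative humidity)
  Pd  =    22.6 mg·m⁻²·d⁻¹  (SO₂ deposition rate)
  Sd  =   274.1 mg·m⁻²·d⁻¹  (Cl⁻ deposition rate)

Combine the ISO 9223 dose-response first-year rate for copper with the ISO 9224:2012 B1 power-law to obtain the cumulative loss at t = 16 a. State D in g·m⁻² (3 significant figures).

D(16) = 48.3 g·m⁻²

copper: T≤10 °C ⇒ hinge +0.126·(-0.8−10) = -1.3608
  SO₂ term: 0.0053·22.6^0.26·exp(0.059·73-1.3608) = 0.2269
  Cl⁻ term: 0.01025·274.1^0.27·exp(0.036·73+0.049·-0.8) = 0.6212
  r_corr = 0.2269 + 0.6212 = 0.8482 μm/a
Long-term exponent b (ISO 9224 Table 2, B1) = 0.667
  D(16) = 0.8482 × 16^0.667 = 0.8482 × 6.355 = 5.39 μm
  Mass loss = 5.39 μm × 8.96 g/cm³ = 48.3 g·m⁻²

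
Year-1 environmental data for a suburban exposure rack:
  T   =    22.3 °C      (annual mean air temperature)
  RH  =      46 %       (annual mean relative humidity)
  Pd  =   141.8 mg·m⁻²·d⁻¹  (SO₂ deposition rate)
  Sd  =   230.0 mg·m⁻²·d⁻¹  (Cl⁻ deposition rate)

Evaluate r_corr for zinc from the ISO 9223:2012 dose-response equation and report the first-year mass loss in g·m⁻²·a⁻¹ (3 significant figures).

r_corr = 29.5 g·m⁻²·a⁻¹

zinc: f(T) = -0.071·(T−10) [T>10 °C] = -0.8733
  SO₂ term: 0.0129·141.8^0.44·exp(0.046·46-0.8733) = 0.3954
  Cl⁻ term: 0.0175·230.0^0.57·exp(0.008·46+0.085·22.3) = 3.735
  r_corr = 0.3954 + 3.735 = 4.13 μm/a
Convert to mass loss: 4.13 μm/a × 7.14 g/cm³ = 29.49 g·m⁻²·a⁻¹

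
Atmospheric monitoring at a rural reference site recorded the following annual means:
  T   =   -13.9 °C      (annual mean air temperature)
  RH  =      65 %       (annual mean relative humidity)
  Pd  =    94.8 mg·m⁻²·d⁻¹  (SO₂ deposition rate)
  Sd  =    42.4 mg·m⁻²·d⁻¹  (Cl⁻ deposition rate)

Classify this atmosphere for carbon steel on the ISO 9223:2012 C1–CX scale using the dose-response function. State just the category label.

C2

carbon steel: f(T) = +0.150·(T−10) [T≤10 °C] = -3.5850
  Pd branch = 1.77·Pd^0.52·e^(0.02·RH+f) = 1.921 μm/a
  Cl⁻ term: 0.102·42.4^0.62·exp(0.033·65+0.04·-13.9) = 5.101
  r_corr = 1.921 + 5.101 = 7.022 μm/a
Category bounds: 1.3…25 μm/a bracket r_corr ⇒ C2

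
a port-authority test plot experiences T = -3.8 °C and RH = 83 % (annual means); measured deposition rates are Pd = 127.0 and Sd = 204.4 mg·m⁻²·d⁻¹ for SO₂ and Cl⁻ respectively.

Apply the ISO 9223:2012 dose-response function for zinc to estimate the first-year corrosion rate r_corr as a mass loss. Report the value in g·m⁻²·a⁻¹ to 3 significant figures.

zinc: f(T) = +0.038·(T−10) [T≤10 °C] = -0.5244
  sulphur-dioxide contribution → 2.929 μm/a
  chloride contribution → 0.5106 μm/a
  ⇒ r_corr(zinc) = 3.439 μm/a
Convert to mass loss: 3.439 μm/a × 7.14 g/cm³ = 24.56 g·m⁻²·a⁻¹

r_corr = 24.6 g·m⁻²·a⁻¹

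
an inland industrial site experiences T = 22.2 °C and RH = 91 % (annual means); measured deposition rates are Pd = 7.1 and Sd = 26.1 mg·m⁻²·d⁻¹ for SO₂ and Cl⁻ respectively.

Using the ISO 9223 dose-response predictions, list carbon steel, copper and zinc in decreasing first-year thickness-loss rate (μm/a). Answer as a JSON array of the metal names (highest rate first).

["carbon steel", "copper", "zinc"]

carbon steel: T>10 °C ⇒ hinge -0.054·(22.2−10) = -0.6588
  SO₂ term: 1.77·7.1^0.52·exp(0.02·91-0.6588) = 15.66
  Cl⁻ term: 0.102·26.1^0.62·exp(0.033·91+0.04·22.2) = 37.74
  sum: 15.66 + 37.74 → r_corr = 53.4 μm/a
copper: f(T) = -0.080·(T−10) [T>10 °C] = -0.9760
  SO₂ term: 0.0053·7.1^0.26·exp(0.059·91-0.9760) = 0.7136
  Cl⁻ term: 0.01025·26.1^0.27·exp(0.036·91+0.049·22.2) = 1.943
  r_corr = 0.7136 + 1.943 = 2.656 μm/a
zinc: T>10 °C ⇒ hinge -0.071·(22.2−10) = -0.8662
  Pd branch = 0.0129·Pd^0.44·e^(0.046·RH+f) = 0.8451 μm/a
  Cl⁻ term: 0.0175·26.1^0.57·exp(0.008·91+0.085·22.2) = 1.535
  r_corr = 0.8451 + 1.535 = 2.38 μm/a
Ordering by μm/a: carbon steel (53.4) > copper (2.66) > zinc (2.38)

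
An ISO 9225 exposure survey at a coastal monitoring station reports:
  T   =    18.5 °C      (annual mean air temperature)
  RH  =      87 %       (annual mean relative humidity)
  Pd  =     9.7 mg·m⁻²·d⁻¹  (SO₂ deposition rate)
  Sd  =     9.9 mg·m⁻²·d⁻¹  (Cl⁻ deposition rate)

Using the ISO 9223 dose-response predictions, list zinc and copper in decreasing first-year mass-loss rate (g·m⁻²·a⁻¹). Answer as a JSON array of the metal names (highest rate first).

zinc: T>10 °C ⇒ hinge -0.071·(18.5−10) = -0.6035
  SO₂ term: 0.0129·9.7^0.44·exp(0.046·87-0.6035) = 1.049
  Sd branch = 0.0175·Sd^0.57·e^(0.008·RH+0.085·T) = 0.6248 μm/a
  sum: 1.049 + 0.6248 → r_corr = 1.674 μm/a
  mass loss = 1.674 μm/a × 7.14 g/cm³ = 11.95 g·m⁻²·a⁻¹
copper: temperature factor f = -0.080·(8.5) = -0.6800
  SO₂ term: 0.0053·9.7^0.26·exp(0.059·87-0.6800) = 0.8218
  Cl⁻ term: 0.01025·9.9^0.27·exp(0.036·87+0.049·18.5) = 1.08
  r_corr = 0.8218 + 1.08 = 1.902 μm/a
  mass loss = 1.902 μm/a × 8.96 g/cm³ = 17.04 g·m⁻²·a⁻¹
Ordering by g·m⁻²·a⁻¹: copper (17) > zinc (12)

["copper", "zinc"]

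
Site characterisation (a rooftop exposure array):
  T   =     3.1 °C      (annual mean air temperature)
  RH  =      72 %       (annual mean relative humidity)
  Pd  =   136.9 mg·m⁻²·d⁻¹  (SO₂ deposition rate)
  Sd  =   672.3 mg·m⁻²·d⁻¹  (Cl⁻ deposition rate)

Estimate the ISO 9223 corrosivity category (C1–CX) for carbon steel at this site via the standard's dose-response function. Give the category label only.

carbon steel: f(T) = +0.150·(T−10) [T≤10 °C] = -1.0350
  Pd branch = 1.77·Pd^0.52·e^(0.02·RH+f) = 34.26 μm/a
  Sd branch = 0.102·Sd^0.62·e^(0.033·RH+0.04·T) = 70.38 μm/a
  sum: 34.26 + 70.38 → r_corr = 104.6 μm/a
ISO 9223 Table 2 (carbon steel): 80 < 105 ≤ 200 μm/a ⇒ C5

C5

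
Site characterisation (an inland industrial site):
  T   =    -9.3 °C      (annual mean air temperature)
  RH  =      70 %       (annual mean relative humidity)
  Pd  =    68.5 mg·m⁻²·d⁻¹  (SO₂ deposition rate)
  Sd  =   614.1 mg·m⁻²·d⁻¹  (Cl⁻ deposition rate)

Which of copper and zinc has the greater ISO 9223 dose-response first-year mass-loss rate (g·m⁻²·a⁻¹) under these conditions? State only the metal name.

copper: T≤10 °C ⇒ hinge +0.126·(-9.3−10) = -2.4318
  SO₂ term: 0.0053·68.5^0.26·exp(0.059·70-2.4318) = 0.08691
  Sd branch = 0.01025·Sd^0.27·e^(0.036·RH+0.049·T) = 0.4572 μm/a
  sum: 0.08691 + 0.4572 → r_corr = 0.5441 μm/a
  mass loss = 0.5441 μm/a × 8.96 g/cm³ = 4.875 g·m⁻²·a⁻¹
zinc: temperature factor f = +0.038·(-19.3) = -0.7334
  Pd branch = 0.0129·Pd^0.44·e^(0.046·RH+f) = 0.9959 μm/a
  Cl⁻ term: 0.0175·614.1^0.57·exp(0.008·70+0.085·-9.3) = 0.5398
  sum: 0.9959 + 0.5398 → r_corr = 1.536 μm/a
  mass loss = 1.536 μm/a × 7.14 g/cm³ = 10.96 g·m⁻²·a⁻¹
Ordering by g·m⁻²·a⁻¹: zinc (11) > copper (4.87)

zinc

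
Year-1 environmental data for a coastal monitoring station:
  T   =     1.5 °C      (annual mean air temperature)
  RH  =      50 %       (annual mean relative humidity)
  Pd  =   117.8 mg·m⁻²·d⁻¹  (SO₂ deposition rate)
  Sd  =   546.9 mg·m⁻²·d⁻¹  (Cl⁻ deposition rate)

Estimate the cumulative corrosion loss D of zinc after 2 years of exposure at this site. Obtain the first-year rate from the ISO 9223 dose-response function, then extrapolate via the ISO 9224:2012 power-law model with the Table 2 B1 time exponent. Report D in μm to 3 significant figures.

zinc: temperature factor f = +0.038·(-8.5) = -0.3230
  Pd branch = 0.0129·Pd^0.44·e^(0.046·RH+f) = 0.7594 μm/a
  Sd branch = 0.0175·Sd^0.57·e^(0.008·RH+0.085·T) = 1.078 μm/a
  r_corr = 0.7594 + 1.078 = 1.838 μm/a
Long-term exponent b (ISO 9224 Table 2, B1) = 0.813
  D(2) = 1.838 × 2^0.813 = 1.838 × 1.757 = 3.229 μm

D(2) = 3.23 μm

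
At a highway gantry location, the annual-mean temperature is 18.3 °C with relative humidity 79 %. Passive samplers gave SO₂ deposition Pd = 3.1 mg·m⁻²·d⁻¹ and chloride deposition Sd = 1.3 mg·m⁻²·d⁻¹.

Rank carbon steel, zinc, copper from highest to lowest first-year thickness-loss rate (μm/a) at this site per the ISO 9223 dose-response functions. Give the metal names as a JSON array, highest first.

carbon steel: temperature factor f = -0.054·(8.3) = -0.4482
  Pd branch = 1.77·Pd^0.52·e^(0.02·RH+f) = 9.886 μm/a
  Sd branch = 0.102·Sd^0.62·e^(0.033·RH+0.04·T) = 3.383 μm/a
  r_corr = 9.886 + 3.383 = 13.27 μm/a
zinc: T>10 °C ⇒ hinge -0.071·(18.3−10) = -0.5893
  SO₂ term: 0.0129·3.1^0.44·exp(0.046·79-0.5893) = 0.4457
  Sd branch = 0.0175·Sd^0.57·e^(0.008·RH+0.085·T) = 0.1811 μm/a
  r_corr = 0.4457 + 0.1811 = 0.6269 μm/a
copper: T>10 °C ⇒ hinge -0.080·(18.3−10) = -0.6640
  SO₂ term: 0.0053·3.1^0.26·exp(0.059·79-0.6640) = 0.3872
  Cl⁻ term: 0.01025·1.3^0.27·exp(0.036·79+0.049·18.3) = 0.4635
  sum: 0.3872 + 0.4635 → r_corr = 0.8507 μm/a
Ordering by μm/a: carbon steel (13.3) > copper (0.851) > zinc (0.627)

["carbon steel", "copper", "zinc"]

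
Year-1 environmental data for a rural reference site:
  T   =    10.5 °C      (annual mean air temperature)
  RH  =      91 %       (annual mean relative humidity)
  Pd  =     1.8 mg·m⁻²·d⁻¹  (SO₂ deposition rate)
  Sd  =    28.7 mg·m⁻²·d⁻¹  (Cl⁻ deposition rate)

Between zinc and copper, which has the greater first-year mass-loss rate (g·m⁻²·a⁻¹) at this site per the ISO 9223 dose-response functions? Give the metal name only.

zinc: f(T) = -0.071·(T−10) [T>10 °C] = -0.0355
  SO₂ term: 0.0129·1.8^0.44·exp(0.046·91-0.0355) = 1.06
  Cl⁻ term: 0.0175·28.7^0.57·exp(0.008·91+0.085·10.5) = 0.5995
  sum: 1.06 + 0.5995 → r_corr = 1.66 μm/a
  mass loss = 1.66 μm/a × 7.14 g/cm³ = 11.85 g·m⁻²·a⁻¹
copper: T>10 °C ⇒ hinge -0.080·(10.5−10) = -0.0400
  Pd branch = 0.0053·Pd^0.26·e^(0.059·RH+f) = 1.274 μm/a
  Sd branch = 0.01025·Sd^0.27·e^(0.036·RH+0.049·T) = 1.123 μm/a
  sum: 1.274 + 1.123 → r_corr = 2.397 μm/a
  mass loss = 2.397 μm/a × 8.96 g/cm³ = 21.48 g·m⁻²·a⁻¹
Ordering by g·m⁻²·a⁻¹: copper (21.5) > zinc (11.9)

copper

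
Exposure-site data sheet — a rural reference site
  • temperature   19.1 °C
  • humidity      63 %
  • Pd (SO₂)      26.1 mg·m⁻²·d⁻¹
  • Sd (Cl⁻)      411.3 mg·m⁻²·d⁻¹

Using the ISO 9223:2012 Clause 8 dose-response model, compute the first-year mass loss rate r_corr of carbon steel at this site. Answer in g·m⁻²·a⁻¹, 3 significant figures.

carbon steel: T>10 °C ⇒ hinge -0.054·(19.1−10) = -0.4914
  SO₂ term: 1.77·26.1^0.52·exp(0.02·63-0.4914) = 20.82
  Cl⁻ term: 0.102·411.3^0.62·exp(0.033·63+0.04·19.1) = 73.13
  sum: 20.82 + 73.13 → r_corr = 93.94 μm/a
Convert to mass loss: 93.94 μm/a × 7.85 g/cm³ = 737.5 g·m⁻²·a⁻¹

r_corr = 737 g·m⁻²·a⁻¹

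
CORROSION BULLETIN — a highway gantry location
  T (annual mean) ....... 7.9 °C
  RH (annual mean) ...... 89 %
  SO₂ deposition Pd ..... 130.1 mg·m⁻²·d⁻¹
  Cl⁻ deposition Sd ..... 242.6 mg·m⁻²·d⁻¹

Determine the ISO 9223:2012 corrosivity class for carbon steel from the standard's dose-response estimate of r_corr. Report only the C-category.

C5

carbon steel: T≤10 °C ⇒ hinge +0.150·(7.9−10) = -0.3150
  SO₂ term: 1.77·130.1^0.52·exp(0.02·89-0.3150) = 96.3
  Cl⁻ term: 0.102·242.6^0.62·exp(0.033·89+0.04·7.9) = 79.43
  sum: 96.3 + 79.43 → r_corr = 175.7 μm/a
176 μm/a falls in (80, 200] for carbon steel → category C5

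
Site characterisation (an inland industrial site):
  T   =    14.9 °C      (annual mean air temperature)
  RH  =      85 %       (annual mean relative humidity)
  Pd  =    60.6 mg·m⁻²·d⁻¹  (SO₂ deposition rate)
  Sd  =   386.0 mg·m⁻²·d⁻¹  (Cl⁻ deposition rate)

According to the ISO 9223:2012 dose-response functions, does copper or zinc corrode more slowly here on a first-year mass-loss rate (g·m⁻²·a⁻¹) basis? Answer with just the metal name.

copper: f(T) = -0.080·(T−10) [T>10 °C] = -0.3920
  sulphur-dioxide contribution → 1.568 μm/a
  chloride contribution → 2.265 μm/a
  total first-year rate 3.834 μm/a
  mass loss = 3.834 μm/a × 8.96 g/cm³ = 34.35 g·m⁻²·a⁻¹
zinc: T>10 °C ⇒ hinge -0.071·(14.9−10) = -0.3479
  sulphur-dioxide contribution → 2.766 μm/a
  chloride contribution → 3.654 μm/a
  ⇒ r_corr(zinc) = 6.42 μm/a
  mass loss = 6.42 μm/a × 7.14 g/cm³ = 45.84 g·m⁻²·a⁻¹
Ordering by g·m⁻²·a⁻¹: zinc (45.8) > copper (34.3)

copper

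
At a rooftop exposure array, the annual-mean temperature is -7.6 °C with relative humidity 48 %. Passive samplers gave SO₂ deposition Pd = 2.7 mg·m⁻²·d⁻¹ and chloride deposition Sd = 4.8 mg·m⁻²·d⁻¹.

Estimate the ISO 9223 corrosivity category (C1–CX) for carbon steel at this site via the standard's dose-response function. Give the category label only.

carbon steel: f(T) = +0.150·(T−10) [T≤10 °C] = -2.6400
  Pd branch = 1.77·Pd^0.52·e^(0.02·RH+f) = 0.5529 μm/a
  Cl⁻ term: 0.102·4.8^0.62·exp(0.033·48+0.04·-7.6) = 0.9702
  sum: 0.5529 + 0.9702 → r_corr = 1.523 μm/a
Category bounds: 1.3…25 μm/a bracket r_corr ⇒ C2

C2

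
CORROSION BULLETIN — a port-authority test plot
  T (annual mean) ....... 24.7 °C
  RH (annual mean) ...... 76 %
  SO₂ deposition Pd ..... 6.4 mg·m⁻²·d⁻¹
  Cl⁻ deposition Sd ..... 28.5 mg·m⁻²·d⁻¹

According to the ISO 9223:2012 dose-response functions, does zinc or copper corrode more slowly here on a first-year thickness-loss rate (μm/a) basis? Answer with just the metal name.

zinc: T>10 °C ⇒ hinge -0.071·(24.7−10) = -1.0437
  sulphur-dioxide contribution → 0.3391 μm/a
  chloride contribution → 1.771 μm/a
  total first-year rate 2.11 μm/a
copper: f(T) = -0.080·(T−10) [T>10 °C] = -1.1760
  sulphur-dioxide contribution → 0.2347 μm/a
  chloride contribution → 1.31 μm/a
  total first-year rate 1.545 μm/a
Ordering by μm/a: zinc (2.11) > copper (1.55)

copper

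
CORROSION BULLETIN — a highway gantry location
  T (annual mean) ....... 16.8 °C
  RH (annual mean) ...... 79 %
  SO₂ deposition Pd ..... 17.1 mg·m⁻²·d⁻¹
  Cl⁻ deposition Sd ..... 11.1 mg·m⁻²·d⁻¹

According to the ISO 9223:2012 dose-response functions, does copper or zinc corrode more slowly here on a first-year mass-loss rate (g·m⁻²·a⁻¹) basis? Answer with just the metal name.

copper: T>10 °C ⇒ hinge -0.080·(16.8−10) = -0.5440
  sulphur-dioxide contribution → 0.6805 μm/a
  chloride contribution → 0.7684 μm/a
  total first-year rate 1.449 μm/a
  mass loss = 1.449 μm/a × 8.96 g/cm³ = 12.98 g·m⁻²·a⁻¹
zinc: temperature factor f = -0.071·(6.8) = -0.4828
  sulphur-dioxide contribution → 1.051 μm/a
  chloride contribution → 0.5414 μm/a
  total first-year rate 1.593 μm/a
  mass loss = 1.593 μm/a × 7.14 g/cm³ = 11.37 g·m⁻²·a⁻¹
Ordering by g·m⁻²·a⁻¹: copper (13) > zinc (11.4)

zinc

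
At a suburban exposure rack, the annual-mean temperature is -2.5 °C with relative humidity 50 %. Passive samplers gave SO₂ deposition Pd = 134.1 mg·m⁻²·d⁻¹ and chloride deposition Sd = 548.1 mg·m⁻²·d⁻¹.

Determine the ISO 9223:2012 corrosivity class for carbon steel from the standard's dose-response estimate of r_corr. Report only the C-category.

C3

carbon steel: T≤10 °C ⇒ hinge +0.150·(-2.5−10) = -1.8750
  sulphur-dioxide contribution → 9.424 μm/a
  chloride contribution → 23.98 μm/a
  ⇒ r_corr(carbon steel) = 33.4 μm/a
Category bounds: 25…50 μm/a bracket r_corr ⇒ C3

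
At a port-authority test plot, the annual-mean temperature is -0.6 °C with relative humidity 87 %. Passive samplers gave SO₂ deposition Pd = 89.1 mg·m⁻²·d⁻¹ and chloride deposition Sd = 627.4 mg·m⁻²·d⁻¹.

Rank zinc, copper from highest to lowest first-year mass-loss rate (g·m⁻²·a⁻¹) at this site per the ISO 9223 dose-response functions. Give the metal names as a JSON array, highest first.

["zinc", "copper"]

zinc: T≤10 °C ⇒ hinge +0.038·(-0.6−10) = -0.4028
  sulphur-dioxide contribution → 3.401 μm/a
  chloride contribution → 1.311 μm/a
  ⇒ r_corr(zinc) = 4.713 μm/a
  mass loss = 4.713 μm/a × 7.14 g/cm³ = 33.65 g·m⁻²·a⁻¹
copper: T≤10 °C ⇒ hinge +0.126·(-0.6−10) = -1.3356
  sulphur-dioxide contribution → 0.7593 μm/a
  chloride contribution → 1.299 μm/a
  total first-year rate 2.058 μm/a
  mass loss = 2.058 μm/a × 8.96 g/cm³ = 18.44 g·m⁻²·a⁻¹
Ordering by g·m⁻²·a⁻¹: zinc (33.6) > copper (18.4)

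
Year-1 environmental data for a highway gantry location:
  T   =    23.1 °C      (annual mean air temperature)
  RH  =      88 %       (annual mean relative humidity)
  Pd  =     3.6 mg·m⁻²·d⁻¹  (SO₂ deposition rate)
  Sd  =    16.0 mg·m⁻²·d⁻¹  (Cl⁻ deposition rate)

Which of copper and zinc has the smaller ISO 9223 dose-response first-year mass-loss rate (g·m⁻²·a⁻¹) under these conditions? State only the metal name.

copper: temperature factor f = -0.080·(13.1) = -1.0480
  SO₂ term: 0.0053·3.6^0.26·exp(0.059·88-1.0480) = 0.4663
  Cl⁻ term: 0.01025·16.0^0.27·exp(0.036·88+0.049·23.1) = 1.597
  sum: 0.4663 + 1.597 → r_corr = 2.063 μm/a
  mass loss = 2.063 μm/a × 8.96 g/cm³ = 18.49 g·m⁻²·a⁻¹
zinc: f(T) = -0.071·(T−10) [T>10 °C] = -0.9301
  SO₂ term: 0.0129·3.6^0.44·exp(0.046·88-0.9301) = 0.5122
  Cl⁻ term: 0.0175·16.0^0.57·exp(0.008·88+0.085·23.1) = 1.224
  sum: 0.5122 + 1.224 → r_corr = 1.736 μm/a
  mass loss = 1.736 μm/a × 7.14 g/cm³ = 12.4 g·m⁻²·a⁻¹
Ordering by g·m⁻²·a⁻¹: copper (18.5) > zinc (12.4)

zinc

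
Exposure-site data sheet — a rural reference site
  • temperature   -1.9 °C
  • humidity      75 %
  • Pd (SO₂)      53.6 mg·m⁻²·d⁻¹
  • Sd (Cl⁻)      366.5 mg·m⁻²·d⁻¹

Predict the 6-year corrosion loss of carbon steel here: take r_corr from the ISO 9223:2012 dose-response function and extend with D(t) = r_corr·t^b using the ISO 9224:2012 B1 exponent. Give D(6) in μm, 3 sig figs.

D(6) = 138 μm

carbon steel: f(T) = +0.150·(T−10) [T≤10 °C] = -1.7850
  sulphur-dioxide contribution → 10.55 μm/a
  chloride contribution → 43.67 μm/a
  total first-year rate 54.22 μm/a
ISO 9224: D(t) = r_corr · t^b with b = 0.523 (carbon steel, B1)
  D(6) = 54.22 × 6^0.523 = 54.22 × 2.553 = 138.4 μm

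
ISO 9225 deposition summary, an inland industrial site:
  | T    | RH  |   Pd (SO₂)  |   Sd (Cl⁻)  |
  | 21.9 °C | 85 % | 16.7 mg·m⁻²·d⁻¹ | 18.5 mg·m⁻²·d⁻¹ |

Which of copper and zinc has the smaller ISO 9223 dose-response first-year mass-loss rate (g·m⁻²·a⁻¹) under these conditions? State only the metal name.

copper: temperature factor f = -0.080·(11.9) = -0.9520
  sulphur-dioxide contribution → 0.6408 μm/a
  chloride contribution → 1.406 μm/a
  ⇒ r_corr(copper) = 2.046 μm/a
  mass loss = 2.046 μm/a × 8.96 g/cm³ = 18.34 g·m⁻²·a⁻¹
zinc: T>10 °C ⇒ hinge -0.071·(21.9−10) = -0.8449
  sulphur-dioxide contribution → 0.9544 μm/a
  chloride contribution → 1.172 μm/a
  total first-year rate 2.127 μm/a
  mass loss = 2.127 μm/a × 7.14 g/cm³ = 15.19 g·m⁻²·a⁻¹
Ordering by g·m⁻²·a⁻¹: copper (18.3) > zinc (15.2)

zinc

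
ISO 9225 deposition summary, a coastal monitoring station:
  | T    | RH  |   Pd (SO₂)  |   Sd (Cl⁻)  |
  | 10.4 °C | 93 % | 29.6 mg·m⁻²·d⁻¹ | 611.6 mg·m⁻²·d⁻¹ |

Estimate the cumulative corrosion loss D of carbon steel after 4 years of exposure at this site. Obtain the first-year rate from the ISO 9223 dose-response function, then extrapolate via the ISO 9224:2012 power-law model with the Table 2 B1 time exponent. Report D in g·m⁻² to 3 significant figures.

carbon steel: f(T) = -0.054·(T−10) [T>10 °C] = -0.0216
  sulphur-dioxide contribution → 64.78 μm/a
  chloride contribution → 177.7 μm/a
  total first-year rate 242.5 μm/a
ISO 9224: D(t) = r_corr · t^b with b = 0.523 (carbon steel, B1)
  D(4) = 242.5 × 4^0.523 = 242.5 × 2.065 = 500.7 μm
  Mass loss = 500.7 μm × 7.85 g/cm³ = 3931 g·m⁻²

D(4) = 3.93e+03 g·m⁻²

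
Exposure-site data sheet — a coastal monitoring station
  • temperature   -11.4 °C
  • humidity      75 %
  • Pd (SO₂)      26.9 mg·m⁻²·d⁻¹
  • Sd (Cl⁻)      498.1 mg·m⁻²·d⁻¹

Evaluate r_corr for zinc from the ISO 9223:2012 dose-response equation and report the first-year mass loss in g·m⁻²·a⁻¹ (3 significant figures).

zinc: temperature factor f = +0.038·(-21.4) = -0.8132
  sulphur-dioxide contribution → 0.7671 μm/a
  chloride contribution → 0.4171 μm/a
  total first-year rate 1.184 μm/a
Convert to mass loss: 1.184 μm/a × 7.14 g/cm³ = 8.455 g·m⁻²·a⁻¹

r_corr = 8.45 g·m⁻²·a⁻¹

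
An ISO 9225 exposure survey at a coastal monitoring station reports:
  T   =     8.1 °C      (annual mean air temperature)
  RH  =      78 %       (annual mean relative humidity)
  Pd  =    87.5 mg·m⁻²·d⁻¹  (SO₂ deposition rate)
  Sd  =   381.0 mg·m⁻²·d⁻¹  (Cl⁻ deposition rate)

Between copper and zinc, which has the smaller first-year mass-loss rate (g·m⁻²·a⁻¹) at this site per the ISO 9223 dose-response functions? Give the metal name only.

copper: T≤10 °C ⇒ hinge +0.126·(8.1−10) = -0.2394
  Pd branch = 0.0053·Pd^0.26·e^(0.059·RH+f) = 1.33 μm/a
  Cl⁻ term: 0.01025·381.0^0.27·exp(0.036·78+0.049·8.1) = 1.257
  r_corr = 1.33 + 1.257 = 2.587 μm/a
  mass loss = 2.587 μm/a × 8.96 g/cm³ = 23.18 g·m⁻²·a⁻¹
zinc: temperature factor f = +0.038·(-1.9) = -0.0722
  SO₂ term: 0.0129·87.5^0.44·exp(0.046·78-0.0722) = 3.104
  Cl⁻ term: 0.0175·381.0^0.57·exp(0.008·78+0.085·8.1) = 1.924
  r_corr = 3.104 + 1.924 = 5.028 μm/a
  mass loss = 5.028 μm/a × 7.14 g/cm³ = 35.9 g·m⁻²·a⁻¹
Ordering by g·m⁻²·a⁻¹: zinc (35.9) > copper (23.2)

copper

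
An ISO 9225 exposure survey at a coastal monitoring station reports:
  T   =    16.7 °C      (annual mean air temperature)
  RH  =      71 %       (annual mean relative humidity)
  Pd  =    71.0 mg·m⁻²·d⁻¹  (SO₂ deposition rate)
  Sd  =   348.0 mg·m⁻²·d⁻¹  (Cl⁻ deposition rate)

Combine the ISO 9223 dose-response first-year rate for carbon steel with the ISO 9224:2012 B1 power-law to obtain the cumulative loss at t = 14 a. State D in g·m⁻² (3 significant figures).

carbon steel: f(T) = -0.054·(T−10) [T>10 °C] = -0.3618
  SO₂ term: 1.77·71.0^0.52·exp(0.02·71-0.3618) = 46.79
  Cl⁻ term: 0.102·348.0^0.62·exp(0.033·71+0.04·16.7) = 77.99
  sum: 46.79 + 77.99 → r_corr = 124.8 μm/a
Long-term exponent b (ISO 9224 Table 2, B1) = 0.523
  D(14) = 124.8 × 14^0.523 = 124.8 × 3.976 = 496.1 μm
  Mass loss = 496.1 μm × 7.85 g/cm³ = 3895 g·m⁻²

D(14) = 3.89e+03 g·m⁻²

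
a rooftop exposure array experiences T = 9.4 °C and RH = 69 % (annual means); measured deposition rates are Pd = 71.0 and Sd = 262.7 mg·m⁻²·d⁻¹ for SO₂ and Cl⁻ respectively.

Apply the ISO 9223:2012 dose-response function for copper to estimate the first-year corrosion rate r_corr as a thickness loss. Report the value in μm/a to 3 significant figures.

copper: temperature factor f = +0.126·(-0.6) = -0.0756
  SO₂ term: 0.0053·71.0^0.26·exp(0.059·69-0.0756) = 0.8725
  Sd branch = 0.01025·Sd^0.27·e^(0.036·RH+0.049·T) = 0.8766 μm/a
  sum: 0.8725 + 0.8766 → r_corr = 1.749 μm/a

r_corr = 1.75 μm/a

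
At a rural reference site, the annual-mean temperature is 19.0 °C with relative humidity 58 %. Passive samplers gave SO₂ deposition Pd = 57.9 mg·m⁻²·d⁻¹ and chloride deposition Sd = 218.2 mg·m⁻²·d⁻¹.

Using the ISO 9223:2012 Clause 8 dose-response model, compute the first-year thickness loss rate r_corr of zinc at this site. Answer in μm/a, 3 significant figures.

zinc: T>10 °C ⇒ hinge -0.071·(19.0−10) = -0.6390
  Pd branch = 0.0129·Pd^0.44·e^(0.046·RH+f) = 0.5853 μm/a
  Cl⁻ term: 0.0175·218.2^0.57·exp(0.008·58+0.085·19.0) = 3.014
  sum: 0.5853 + 3.014 → r_corr = 3.599 μm/a

r_corr = 3.60 μm/a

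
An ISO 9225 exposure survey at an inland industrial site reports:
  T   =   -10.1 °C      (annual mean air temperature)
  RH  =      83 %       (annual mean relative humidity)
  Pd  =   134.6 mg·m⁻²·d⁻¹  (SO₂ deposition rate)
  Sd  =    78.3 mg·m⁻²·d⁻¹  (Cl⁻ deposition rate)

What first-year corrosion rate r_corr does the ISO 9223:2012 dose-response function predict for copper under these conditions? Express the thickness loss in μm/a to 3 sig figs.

copper: temperature factor f = +0.126·(-20.1) = -2.5326
  sulphur-dioxide contribution → 0.2017 μm/a
  chloride contribution → 0.4025 μm/a
  total first-year rate 0.6042 μm/a

r_corr = 0.604 μm/a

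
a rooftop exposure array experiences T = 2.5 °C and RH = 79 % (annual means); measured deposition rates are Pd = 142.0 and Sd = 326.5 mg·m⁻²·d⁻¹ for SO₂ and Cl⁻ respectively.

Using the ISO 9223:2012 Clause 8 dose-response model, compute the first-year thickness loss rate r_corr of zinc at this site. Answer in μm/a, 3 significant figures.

r_corr = 4.35 μm/a

zinc: f(T) = +0.038·(T−10) [T≤10 °C] = -0.2850
  Pd branch = 0.0129·Pd^0.44·e^(0.046·RH+f) = 3.251 μm/a
  Cl⁻ term: 0.0175·326.5^0.57·exp(0.008·79+0.085·2.5) = 1.103
  r_corr = 3.251 + 1.103 = 4.355 μm/a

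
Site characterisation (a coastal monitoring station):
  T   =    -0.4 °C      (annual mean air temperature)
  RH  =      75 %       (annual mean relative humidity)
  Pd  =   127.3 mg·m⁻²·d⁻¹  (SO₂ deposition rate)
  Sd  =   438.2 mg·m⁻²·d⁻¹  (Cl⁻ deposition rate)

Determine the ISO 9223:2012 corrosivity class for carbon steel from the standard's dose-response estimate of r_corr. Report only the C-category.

carbon steel: f(T) = +0.150·(T−10) [T≤10 °C] = -1.5600
  Pd branch = 1.77·Pd^0.52·e^(0.02·RH+f) = 20.72 μm/a
  Sd branch = 0.102·Sd^0.62·e^(0.033·RH+0.04·T) = 51.8 μm/a
  sum: 20.72 + 51.8 → r_corr = 72.53 μm/a
Category bounds: 50…80 μm/a bracket r_corr ⇒ C4

C4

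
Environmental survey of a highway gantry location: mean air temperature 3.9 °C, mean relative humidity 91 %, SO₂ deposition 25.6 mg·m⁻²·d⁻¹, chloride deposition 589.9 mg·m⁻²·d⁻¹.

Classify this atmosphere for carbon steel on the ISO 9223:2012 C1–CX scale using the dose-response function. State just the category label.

carbon steel: T≤10 °C ⇒ hinge +0.150·(3.9−10) = -0.9150
  SO₂ term: 1.77·25.6^0.52·exp(0.02·91-0.9150) = 23.62
  Sd branch = 0.102·Sd^0.62·e^(0.033·RH+0.04·T) = 125.4 μm/a
  sum: 23.62 + 125.4 → r_corr = 149.1 μm/a
149 μm/a falls in (80, 200] for carbon steel → category C5

C5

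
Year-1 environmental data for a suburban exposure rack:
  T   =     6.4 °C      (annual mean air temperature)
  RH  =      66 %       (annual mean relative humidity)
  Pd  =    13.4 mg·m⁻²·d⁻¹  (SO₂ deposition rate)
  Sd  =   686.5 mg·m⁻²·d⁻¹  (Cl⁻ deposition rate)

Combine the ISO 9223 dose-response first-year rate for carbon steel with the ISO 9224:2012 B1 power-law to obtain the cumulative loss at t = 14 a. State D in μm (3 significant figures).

carbon steel: temperature factor f = +0.150·(-3.6) = -0.5400
  sulphur-dioxide contribution → 14.89 μm/a
  chloride contribution → 66.74 μm/a
  ⇒ r_corr(carbon steel) = 81.63 μm/a
Long-term exponent b (ISO 9224 Table 2, B1) = 0.523
  D(14) = 81.63 × 14^0.523 = 81.63 × 3.976 = 324.5 μm

D(14) = 325 μm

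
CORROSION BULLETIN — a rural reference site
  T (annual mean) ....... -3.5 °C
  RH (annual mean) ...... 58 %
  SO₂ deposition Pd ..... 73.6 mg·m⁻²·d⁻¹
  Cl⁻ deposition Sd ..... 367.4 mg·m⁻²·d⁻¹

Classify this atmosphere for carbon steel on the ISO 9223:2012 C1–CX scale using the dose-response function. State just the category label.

C3

carbon steel: T≤10 °C ⇒ hinge +0.150·(-3.5−10) = -2.0250
  SO₂ term: 1.77·73.6^0.52·exp(0.02·58-2.0250) = 6.968
  Cl⁻ term: 0.102·367.4^0.62·exp(0.033·58+0.04·-3.5) = 23.41
  sum: 6.968 + 23.41 → r_corr = 30.38 μm/a
ISO 9223 Table 2 (carbon steel): 25 < 30.4 ≤ 50 μm/a ⇒ C3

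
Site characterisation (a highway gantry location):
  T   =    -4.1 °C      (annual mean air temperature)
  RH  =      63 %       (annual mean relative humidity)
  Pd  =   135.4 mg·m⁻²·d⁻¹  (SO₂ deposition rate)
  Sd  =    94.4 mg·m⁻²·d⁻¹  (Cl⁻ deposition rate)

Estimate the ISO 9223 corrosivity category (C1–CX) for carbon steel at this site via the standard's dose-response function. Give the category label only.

C2

carbon steel: temperature factor f = +0.150·(-14.1) = -2.1150
  SO₂ term: 1.77·135.4^0.52·exp(0.02·63-2.1150) = 9.663
  Cl⁻ term: 0.102·94.4^0.62·exp(0.033·63+0.04·-4.1) = 11.61
  sum: 9.663 + 11.61 → r_corr = 21.27 μm/a
21.3 μm/a falls in (1.3, 25] for carbon steel → category C2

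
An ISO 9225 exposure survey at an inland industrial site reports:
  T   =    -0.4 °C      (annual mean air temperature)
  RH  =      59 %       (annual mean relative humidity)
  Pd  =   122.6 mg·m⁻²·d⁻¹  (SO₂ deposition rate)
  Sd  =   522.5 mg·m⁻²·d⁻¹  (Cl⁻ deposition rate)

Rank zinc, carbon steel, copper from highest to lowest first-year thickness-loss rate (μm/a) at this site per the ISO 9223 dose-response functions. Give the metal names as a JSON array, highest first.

["carbon steel", "zinc", "copper"]

zinc: temperature factor f = +0.038·(-10.4) = -0.3952
  Pd branch = 0.0129·Pd^0.44·e^(0.046·RH+f) = 1.088 μm/a
  Cl⁻ term: 0.0175·522.5^0.57·exp(0.008·59+0.085·-0.4) = 0.9607
  sum: 1.088 + 0.9607 → r_corr = 2.049 μm/a
carbon steel: temperature factor f = +0.150·(-10.4) = -1.5600
  Pd branch = 1.77·Pd^0.52·e^(0.02·RH+f) = 14.76 μm/a
  Sd branch = 0.102·Sd^0.62·e^(0.033·RH+0.04·T) = 34.08 μm/a
  r_corr = 14.76 + 34.08 = 48.83 μm/a
copper: f(T) = +0.126·(T−10) [T≤10 °C] = -1.3104
  Pd branch = 0.0053·Pd^0.26·e^(0.059·RH+f) = 0.1622 μm/a
  Sd branch = 0.01025·Sd^0.27·e^(0.036·RH+0.049·T) = 0.4556 μm/a
  r_corr = 0.1622 + 0.4556 = 0.6177 μm/a
Ordering by μm/a: carbon steel (48.8) > zinc (2.05) > copper (0.618)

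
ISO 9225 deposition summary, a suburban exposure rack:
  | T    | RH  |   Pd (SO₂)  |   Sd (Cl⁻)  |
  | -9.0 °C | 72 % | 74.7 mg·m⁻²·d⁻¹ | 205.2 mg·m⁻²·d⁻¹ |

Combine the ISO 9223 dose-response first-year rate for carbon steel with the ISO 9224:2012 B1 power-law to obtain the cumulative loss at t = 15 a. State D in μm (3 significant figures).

D(15) = 102 μm

carbon steel: T≤10 °C ⇒ hinge +0.150·(-9.0−10) = -2.8500
  Pd branch = 1.77·Pd^0.52·e^(0.02·RH+f) = 4.071 μm/a
  Sd branch = 0.102·Sd^0.62·e^(0.033·RH+0.04·T) = 20.78 μm/a
  r_corr = 4.071 + 20.78 = 24.85 μm/a
Power-law: D(15) = r_corr · 15^0.523
  D(15) = 24.85 × 15^0.523 = 24.85 × 4.122 = 102.4 μm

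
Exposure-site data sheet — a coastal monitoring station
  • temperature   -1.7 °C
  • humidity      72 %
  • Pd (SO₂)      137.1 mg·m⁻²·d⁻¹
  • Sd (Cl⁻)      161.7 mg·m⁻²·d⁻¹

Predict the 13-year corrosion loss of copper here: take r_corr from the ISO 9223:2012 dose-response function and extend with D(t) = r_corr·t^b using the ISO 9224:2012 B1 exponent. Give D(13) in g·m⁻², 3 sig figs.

D(13) = 39.8 g·m⁻²

copper: temperature factor f = +0.126·(-11.7) = -1.4742
  sulphur-dioxide contribution → 0.3052 μm/a
  chloride contribution → 0.4973 μm/a
  ⇒ r_corr(copper) = 0.8024 μm/a
Long-term exponent b (ISO 9224 Table 2, B1) = 0.667
  D(13) = 0.8024 × 13^0.667 = 0.8024 × 5.534 = 4.44 μm
  Mass loss = 4.44 μm × 8.96 g/cm³ = 39.79 g·m⁻²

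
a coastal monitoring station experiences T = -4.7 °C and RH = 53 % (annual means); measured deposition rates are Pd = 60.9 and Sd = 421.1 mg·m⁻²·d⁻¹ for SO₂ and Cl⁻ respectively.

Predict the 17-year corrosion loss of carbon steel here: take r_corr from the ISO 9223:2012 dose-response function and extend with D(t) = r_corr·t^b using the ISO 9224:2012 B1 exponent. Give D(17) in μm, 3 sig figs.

carbon steel: temperature factor f = +0.150·(-14.7) = -2.2050
  SO₂ term: 1.77·60.9^0.52·exp(0.02·53-2.2050) = 4.772
  Cl⁻ term: 0.102·421.1^0.62·exp(0.033·53+0.04·-4.7) = 20.59
  sum: 4.772 + 20.59 → r_corr = 25.36 μm/a
Power-law: D(17) = r_corr · 17^0.523
  D(17) = 25.36 × 17^0.523 = 25.36 × 4.401 = 111.6 μm

D(17) = 112 μm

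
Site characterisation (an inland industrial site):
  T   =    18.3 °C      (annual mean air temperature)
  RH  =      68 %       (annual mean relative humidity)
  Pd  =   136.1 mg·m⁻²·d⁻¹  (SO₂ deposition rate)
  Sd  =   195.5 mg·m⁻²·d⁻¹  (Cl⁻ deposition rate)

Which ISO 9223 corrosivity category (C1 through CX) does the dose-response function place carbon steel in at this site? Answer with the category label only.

C5

carbon steel: f(T) = -0.054·(T−10) [T>10 °C] = -0.4482
  SO₂ term: 1.77·136.1^0.52·exp(0.02·68-0.4482) = 56.7
  Sd branch = 0.102·Sd^0.62·e^(0.033·RH+0.04·T) = 52.67 μm/a
  sum: 56.7 + 52.67 → r_corr = 109.4 μm/a
ISO 9223 Table 2 (carbon steel): 80 < 109 ≤ 200 μm/a ⇒ C5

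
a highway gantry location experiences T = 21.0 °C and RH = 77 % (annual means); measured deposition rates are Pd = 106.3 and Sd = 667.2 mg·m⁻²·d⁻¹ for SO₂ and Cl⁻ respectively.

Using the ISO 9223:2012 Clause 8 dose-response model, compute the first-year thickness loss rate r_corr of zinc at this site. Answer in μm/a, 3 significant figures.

r_corr = 9.45 μm/a

zinc: T>10 °C ⇒ hinge -0.071·(21.0−10) = -0.7810
  Pd branch = 0.0129·Pd^0.44·e^(0.046·RH+f) = 1.59 μm/a
  Cl⁻ term: 0.0175·667.2^0.57·exp(0.008·77+0.085·21.0) = 7.863
  sum: 1.59 + 7.863 → r_corr = 9.453 μm/a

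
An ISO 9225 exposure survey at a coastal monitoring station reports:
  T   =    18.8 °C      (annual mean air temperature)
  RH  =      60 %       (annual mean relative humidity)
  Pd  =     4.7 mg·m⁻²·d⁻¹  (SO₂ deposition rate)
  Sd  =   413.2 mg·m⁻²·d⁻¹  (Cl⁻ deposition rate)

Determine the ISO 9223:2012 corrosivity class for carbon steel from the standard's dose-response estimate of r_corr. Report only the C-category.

C4

carbon steel: f(T) = -0.054·(T−10) [T>10 °C] = -0.4752
  sulphur-dioxide contribution → 8.17 μm/a
  chloride contribution → 65.63 μm/a
  total first-year rate 73.8 μm/a
ISO 9223 Table 2 (carbon steel): 50 < 73.8 ≤ 80 μm/a ⇒ C4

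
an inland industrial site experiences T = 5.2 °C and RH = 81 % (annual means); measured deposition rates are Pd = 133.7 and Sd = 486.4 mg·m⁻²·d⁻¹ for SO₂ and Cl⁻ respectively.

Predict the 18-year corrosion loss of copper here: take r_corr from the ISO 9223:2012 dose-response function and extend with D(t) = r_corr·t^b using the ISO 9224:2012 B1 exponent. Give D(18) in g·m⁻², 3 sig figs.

copper: temperature factor f = +0.126·(-4.8) = -0.6048
  SO₂ term: 0.0053·133.7^0.26·exp(0.059·81-0.6048) = 1.23
  Cl⁻ term: 0.01025·486.4^0.27·exp(0.036·81+0.049·5.2) = 1.298
  r_corr = 1.23 + 1.298 = 2.528 μm/a
Long-term exponent b (ISO 9224 Table 2, B1) = 0.667
  D(18) = 2.528 × 18^0.667 = 2.528 × 6.875 = 17.38 μm
  Mass loss = 17.38 μm × 8.96 g/cm³ = 155.7 g·m⁻²

D(18) = 156 g·m⁻²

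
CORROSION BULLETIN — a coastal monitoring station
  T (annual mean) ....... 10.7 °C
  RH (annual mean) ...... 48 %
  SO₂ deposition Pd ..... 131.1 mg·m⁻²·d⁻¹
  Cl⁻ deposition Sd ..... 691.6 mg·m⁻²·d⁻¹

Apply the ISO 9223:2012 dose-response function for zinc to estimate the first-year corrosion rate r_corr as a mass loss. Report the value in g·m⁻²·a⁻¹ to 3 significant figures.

r_corr = 25.7 g·m⁻²·a⁻¹

zinc: temperature factor f = -0.071·(0.7) = -0.0497
  sulphur-dioxide contribution → 0.9543 μm/a
  chloride contribution → 2.652 μm/a
  total first-year rate 3.606 μm/a
Convert to mass loss: 3.606 μm/a × 7.14 g/cm³ = 25.75 g·m⁻²·a⁻¹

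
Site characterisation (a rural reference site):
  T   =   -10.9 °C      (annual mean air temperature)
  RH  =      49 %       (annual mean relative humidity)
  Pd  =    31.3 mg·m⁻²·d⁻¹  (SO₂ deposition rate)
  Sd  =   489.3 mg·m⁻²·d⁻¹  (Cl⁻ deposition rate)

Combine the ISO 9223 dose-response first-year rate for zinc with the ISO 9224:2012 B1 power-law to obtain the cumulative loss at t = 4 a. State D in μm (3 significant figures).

zinc: T≤10 °C ⇒ hinge +0.038·(-10.9−10) = -0.7942
  sulphur-dioxide contribution → 0.2527 μm/a
  chloride contribution → 0.3499 μm/a
  total first-year rate 0.6026 μm/a
Long-term exponent b (ISO 9224 Table 2, B1) = 0.813
  D(4) = 0.6026 × 4^0.813 = 0.6026 × 3.087 = 1.86 μm

D(4) = 1.86 μm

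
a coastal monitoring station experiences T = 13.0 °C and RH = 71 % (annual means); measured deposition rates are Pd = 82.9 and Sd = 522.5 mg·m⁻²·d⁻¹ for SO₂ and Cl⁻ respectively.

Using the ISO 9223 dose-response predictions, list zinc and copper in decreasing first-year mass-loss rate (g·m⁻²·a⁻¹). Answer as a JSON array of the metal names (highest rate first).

["zinc", "copper"]

zinc: temperature factor f = -0.071·(3.0) = -0.2130
  sulphur-dioxide contribution → 1.908 μm/a
  chloride contribution → 3.303 μm/a
  ⇒ r_corr(zinc) = 5.211 μm/a
  mass loss = 5.211 μm/a × 7.14 g/cm³ = 37.21 g·m⁻²·a⁻¹
copper: f(T) = -0.080·(T−10) [T>10 °C] = -0.2400
  sulphur-dioxide contribution → 0.8672 μm/a
  chloride contribution → 1.353 μm/a
  total first-year rate 2.22 μm/a
  mass loss = 2.22 μm/a × 8.96 g/cm³ = 19.89 g·m⁻²·a⁻¹
Ordering by g·m⁻²·a⁻¹: zinc (37.2) > copper (19.9)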